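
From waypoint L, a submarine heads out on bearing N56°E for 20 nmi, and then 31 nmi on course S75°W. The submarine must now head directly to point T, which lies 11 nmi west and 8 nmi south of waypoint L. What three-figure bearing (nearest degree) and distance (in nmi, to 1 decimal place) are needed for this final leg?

Leg 1 (N56°E, 20 nmi): east 20 sin 56° = 16.58, north 20 cos 56° = 11.18
Leg 2 (S75°W, 31 nmi): east 31 sin 255° = -29.94, north 31 cos 255° = -8.02
Current position: (-13.36, 3.16). Target: (-11, -8). Remaining: Δeast = 2.36, Δnorth = -11.16.
Bearing = atan2(2.36, -11.16) mod 360° = 168.05°; distance = √((2.36)² + (-11.16)²) = 11.408 nmi.

168°, 11.4 nmi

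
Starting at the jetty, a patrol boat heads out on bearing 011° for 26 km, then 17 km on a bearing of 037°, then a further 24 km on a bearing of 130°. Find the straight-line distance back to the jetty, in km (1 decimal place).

41.1 km

Leg 1 (011°, 26 km): east 26 sin 11° = 4.96, north 26 cos 11° = 25.52
Leg 2 (037°, 17 km): east 17 sin 37° = 10.23, north 17 cos 37° = 13.58
Leg 3 (130°, 24 km): east 24 sin 130° = 18.39, north 24 cos 130° = -15.43
Net: 33.58 east, 23.67 north. Distance = √((33.58)² + (23.67)²) = 41.083 km.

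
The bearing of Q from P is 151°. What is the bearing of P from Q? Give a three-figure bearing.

331°

Back-bearing = 151° + 180° = 331°.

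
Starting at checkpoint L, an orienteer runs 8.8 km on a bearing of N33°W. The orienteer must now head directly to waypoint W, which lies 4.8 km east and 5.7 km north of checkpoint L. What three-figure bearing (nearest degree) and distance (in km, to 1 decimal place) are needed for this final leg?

100°, 9.7 km

Leg 1 (N33°W, 8.8 km): east 8.8 sin 327° = -4.79, north 8.8 cos 327° = 7.38
Current position: (-4.79, 7.38). Target: (4.8, 5.7). Remaining: Δeast = 9.59, Δnorth = -1.68.
Bearing = atan2(9.59, -1.68) mod 360° = 99.94°; distance = √((9.59)² + (-1.68)²) = 9.739 km.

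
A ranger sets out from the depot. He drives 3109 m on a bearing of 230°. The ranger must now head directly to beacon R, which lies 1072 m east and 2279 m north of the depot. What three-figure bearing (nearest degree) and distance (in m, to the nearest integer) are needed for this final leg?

Leg 1 (230°, 3109 m): east 3109 sin 230° = -2381.63, north 3109 cos 230° = -1998.43
Current position: (-2381.63, -1998.43). Target: (1072, 2279). Remaining: Δeast = 3453.63, Δnorth = 4277.43.
Bearing = atan2(3453.63, 4277.43) mod 360° = 38.92°; distance = √((3453.63)² + (4277.43)²) = 5497.632 m.

039°, 5498 m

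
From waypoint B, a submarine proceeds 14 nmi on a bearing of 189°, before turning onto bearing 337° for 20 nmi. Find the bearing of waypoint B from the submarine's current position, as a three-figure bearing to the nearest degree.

Leg 1 (189°, 14 nmi): east 14 sin 189° = -2.19, north 14 cos 189° = -13.83
Leg 2 (337°, 20 nmi): east 20 sin 337° = -7.81, north 20 cos 337° = 18.41
Net displacement: -10.00 east, 4.58 north. Direction back to start is (10.00, -4.58): bearing = atan2(10.00, -4.58) mod 360° = 114.61° ≈ 115°.

115°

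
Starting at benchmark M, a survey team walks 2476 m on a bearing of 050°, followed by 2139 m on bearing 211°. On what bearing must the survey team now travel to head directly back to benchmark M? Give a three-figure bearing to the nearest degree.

Leg 1 (050°, 2476 m): east 2476 sin 50° = 1896.73, north 2476 cos 50° = 1591.54
Leg 2 (211°, 2139 m): east 2139 sin 211° = -1101.67, north 2139 cos 211° = -1833.48
Net displacement: 795.06 east, -241.94 north. Direction back to start is (-795.06, 241.94): bearing = atan2(-795.06, 241.94) mod 360° = 286.93° ≈ 287°.

287°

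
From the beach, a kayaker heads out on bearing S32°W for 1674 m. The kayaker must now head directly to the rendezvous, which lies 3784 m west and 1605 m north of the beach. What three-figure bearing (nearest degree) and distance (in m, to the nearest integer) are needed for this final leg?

316°, 4188 m

Leg 1 (S32°W, 1674 m): east 1674 sin 212° = -887.08, north 1674 cos 212° = -1419.63
Current position: (-887.08, -1419.63). Target: (-3784, 1605). Remaining: Δeast = -2896.92, Δnorth = 3024.63.
Bearing = atan2(-2896.92, 3024.63) mod 360° = 316.24°; distance = √((-2896.92)² + (3024.63)²) = 4188.140 m.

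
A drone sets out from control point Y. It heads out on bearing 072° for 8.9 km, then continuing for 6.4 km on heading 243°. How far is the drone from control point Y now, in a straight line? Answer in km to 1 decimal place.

2.8 km

Leg 1 (072°, 8.9 km): east 8.9 sin 72° = 8.46, north 8.9 cos 72° = 2.75
Leg 2 (243°, 6.4 km): east 6.4 sin 243° = -5.70, north 6.4 cos 243° = -2.91
Net: 2.76 east, -0.16 north. Distance = √((2.76)² + (-0.16)²) = 2.766 km.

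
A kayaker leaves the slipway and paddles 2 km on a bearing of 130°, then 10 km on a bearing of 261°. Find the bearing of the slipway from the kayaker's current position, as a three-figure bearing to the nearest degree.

071°

Leg 1 (130°, 2 km): east 2 sin 130° = 1.53, north 2 cos 130° = -1.29
Leg 2 (261°, 10 km): east 10 sin 261° = -9.88, north 10 cos 261° = -1.56
Net displacement: -8.34 east, -2.85 north. Direction back to start is (8.34, 2.85): bearing = atan2(8.34, 2.85) mod 360° = 71.14° ≈ 071°.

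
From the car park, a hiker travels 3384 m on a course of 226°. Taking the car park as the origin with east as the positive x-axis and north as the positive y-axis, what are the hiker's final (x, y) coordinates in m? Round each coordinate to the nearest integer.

(-2434, -2351)

Leg 1 (226°, 3384 m): east 3384 sin 226° = -2434.25, north 3384 cos 226° = -2350.72
Summing: -2434.25 m east, -2350.72 m north → (-2434, -2351).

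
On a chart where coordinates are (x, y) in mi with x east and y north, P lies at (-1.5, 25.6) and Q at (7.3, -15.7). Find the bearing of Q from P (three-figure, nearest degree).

Δeast = 7.3 − -1.5 = 8.80; Δnorth = -15.7 − 25.6 = -41.30.
Bearing = atan2(Δeast, Δnorth) mod 360° = 167.97° ≈ 168°.

168°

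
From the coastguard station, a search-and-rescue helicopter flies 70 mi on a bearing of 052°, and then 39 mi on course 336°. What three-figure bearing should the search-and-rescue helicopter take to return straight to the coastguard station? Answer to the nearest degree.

Leg 1 (052°, 70 mi): east 70 sin 52° = 55.16, north 70 cos 52° = 43.10
Leg 2 (336°, 39 mi): east 39 sin 336° = -15.86, north 39 cos 336° = 35.63
Net displacement: 39.30 east, 78.72 north. Direction back to start is (-39.30, -78.72): bearing = atan2(-39.30, -78.72) mod 360° = 206.53° ≈ 207°.

207°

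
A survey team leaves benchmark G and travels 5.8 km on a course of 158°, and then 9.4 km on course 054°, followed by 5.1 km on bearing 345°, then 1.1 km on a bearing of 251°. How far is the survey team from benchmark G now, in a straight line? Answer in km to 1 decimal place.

8.8 km

Leg 1 (158°, 5.8 km): east 5.8 sin 158° = 2.17, north 5.8 cos 158° = -5.38
Leg 2 (054°, 9.4 km): east 9.4 sin 54° = 7.60, north 9.4 cos 54° = 5.53
Leg 3 (345°, 5.1 km): east 5.1 sin 345° = -1.32, north 5.1 cos 345° = 4.93
Leg 4 (251°, 1.1 km): east 1.1 sin 251° = -1.04, north 1.1 cos 251° = -0.36
Net: 7.42 east, 4.72 north. Distance = √((7.42)² + (4.72)²) = 8.789 km.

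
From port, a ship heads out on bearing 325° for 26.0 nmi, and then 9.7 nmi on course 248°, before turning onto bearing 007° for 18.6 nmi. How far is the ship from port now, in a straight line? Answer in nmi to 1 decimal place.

42.1 nmi

Leg 1 (325°, 26.0 nmi): east 26.0 sin 325° = -14.91, north 26.0 cos 325° = 21.30
Leg 2 (248°, 9.7 nmi): east 9.7 sin 248° = -8.99, north 9.7 cos 248° = -3.63
Leg 3 (007°, 18.6 nmi): east 18.6 sin 7° = 2.27, north 18.6 cos 7° = 18.46
Net: -21.64 east, 36.13 north. Distance = √((-21.64)² + (36.13)²) = 42.111 nmi.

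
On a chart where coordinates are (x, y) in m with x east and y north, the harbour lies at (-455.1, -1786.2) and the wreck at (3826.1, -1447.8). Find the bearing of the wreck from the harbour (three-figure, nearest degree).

085°

Δeast = 3826.1 − -455.1 = 4281.20; Δnorth = -1447.8 − -1786.2 = 338.40.
Bearing = atan2(Δeast, Δnorth) mod 360° = 85.48° ≈ 085°.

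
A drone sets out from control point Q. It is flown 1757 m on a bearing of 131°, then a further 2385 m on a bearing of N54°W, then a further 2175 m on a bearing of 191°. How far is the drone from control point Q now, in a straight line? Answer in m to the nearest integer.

2143 m

Leg 1 (131°, 1757 m): east 1757 sin 131° = 1326.02, north 1757 cos 131° = -1152.70
Leg 2 (N54°W, 2385 m): east 2385 sin 306° = -1929.51, north 2385 cos 306° = 1401.87
Leg 3 (191°, 2175 m): east 2175 sin 191° = -415.01, north 2175 cos 191° = -2135.04
Net: -1018.49 east, -1885.87 north. Distance = √((-1018.49)² + (-1885.87)²) = 2143.319 m.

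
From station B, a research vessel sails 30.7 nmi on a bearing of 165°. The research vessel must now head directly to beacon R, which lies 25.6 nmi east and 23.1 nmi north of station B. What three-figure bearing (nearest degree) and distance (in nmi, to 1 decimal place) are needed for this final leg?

019°, 55.6 nmi

Leg 1 (165°, 30.7 nmi): east 30.7 sin 165° = 7.95, north 30.7 cos 165° = -29.65
Current position: (7.95, -29.65). Target: (25.6, 23.1). Remaining: Δeast = 17.65, Δnorth = 52.75.
Bearing = atan2(17.65, 52.75) mod 360° = 18.50°; distance = √((17.65)² + (52.75)²) = 55.630 nmi.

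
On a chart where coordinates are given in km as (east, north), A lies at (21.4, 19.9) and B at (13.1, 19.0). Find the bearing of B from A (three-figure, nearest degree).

Δeast = 13.1 − 21.4 = -8.30; Δnorth = 19.0 − 19.9 = -0.90.
Bearing = atan2(Δeast, Δnorth) mod 360° = 263.81° ≈ 264°.

264°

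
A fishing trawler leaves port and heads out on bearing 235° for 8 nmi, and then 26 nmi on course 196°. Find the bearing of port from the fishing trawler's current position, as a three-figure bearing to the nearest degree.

025°

Leg 1 (235°, 8 nmi): east 8 sin 235° = -6.55, north 8 cos 235° = -4.59
Leg 2 (196°, 26 nmi): east 26 sin 196° = -7.17, north 26 cos 196° = -24.99
Net displacement: -13.72 east, -29.58 north. Direction back to start is (13.72, 29.58): bearing = atan2(13.72, 29.58) mod 360° = 24.88° ≈ 025°.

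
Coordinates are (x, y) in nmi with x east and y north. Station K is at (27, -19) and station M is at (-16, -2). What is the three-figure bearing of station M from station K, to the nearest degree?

292°

Δeast = -16 − 27 = -43.00; Δnorth = -2 − -19 = 17.00.
Bearing = atan2(Δeast, Δnorth) mod 360° = 291.57° ≈ 292°.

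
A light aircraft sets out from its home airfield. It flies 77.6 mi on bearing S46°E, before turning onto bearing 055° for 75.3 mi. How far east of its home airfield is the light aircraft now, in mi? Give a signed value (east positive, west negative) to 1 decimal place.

Leg 1 (S46°E, 77.6 mi): east 77.6 sin 134° = 55.82, north 77.6 cos 134° = -53.91
Leg 2 (055°, 75.3 mi): east 75.3 sin 55° = 61.68, north 75.3 cos 55° = 43.19
Net east component: 117.50 mi.

117.5 mi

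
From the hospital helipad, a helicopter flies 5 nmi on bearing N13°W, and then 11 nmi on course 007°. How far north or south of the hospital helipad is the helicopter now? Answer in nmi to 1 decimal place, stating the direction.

Leg 1 (N13°W, 5 nmi): east 5 sin 347° = -1.12, north 5 cos 347° = 4.87
Leg 2 (007°, 11 nmi): east 11 sin 7° = 1.34, north 11 cos 7° = 10.92
Net north component: 15.79 nmi.

15.8 nmi north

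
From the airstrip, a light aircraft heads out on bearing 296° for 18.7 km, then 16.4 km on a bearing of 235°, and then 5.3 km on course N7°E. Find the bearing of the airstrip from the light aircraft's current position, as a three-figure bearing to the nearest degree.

098°

Leg 1 (296°, 18.7 km): east 18.7 sin 296° = -16.81, north 18.7 cos 296° = 8.20
Leg 2 (235°, 16.4 km): east 16.4 sin 235° = -13.43, north 16.4 cos 235° = -9.41
Leg 3 (N7°E, 5.3 km): east 5.3 sin 7° = 0.65, north 5.3 cos 7° = 5.26
Net displacement: -29.60 east, 4.05 north. Direction back to start is (29.60, -4.05): bearing = atan2(29.60, -4.05) mod 360° = 97.79° ≈ 098°.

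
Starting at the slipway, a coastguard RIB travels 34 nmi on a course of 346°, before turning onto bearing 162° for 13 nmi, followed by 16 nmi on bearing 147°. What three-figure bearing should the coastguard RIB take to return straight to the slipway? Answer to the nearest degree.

Leg 1 (346°, 34 nmi): east 34 sin 346° = -8.23, north 34 cos 346° = 32.99
Leg 2 (162°, 13 nmi): east 13 sin 162° = 4.02, north 13 cos 162° = -12.36
Leg 3 (147°, 16 nmi): east 16 sin 147° = 8.71, north 16 cos 147° = -13.42
Net displacement: 4.51 east, 7.21 north. Direction back to start is (-4.51, -7.21): bearing = atan2(-4.51, -7.21) mod 360° = 212.01° ≈ 212°.

212°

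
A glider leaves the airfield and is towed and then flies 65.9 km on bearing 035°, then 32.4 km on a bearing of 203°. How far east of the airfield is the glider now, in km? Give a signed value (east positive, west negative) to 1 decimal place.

Leg 1 (035°, 65.9 km): east 65.9 sin 35° = 37.80, north 65.9 cos 35° = 53.98
Leg 2 (203°, 32.4 km): east 32.4 sin 203° = -12.66, north 32.4 cos 203° = -29.82
Net east component: 25.14 km.

25.1 km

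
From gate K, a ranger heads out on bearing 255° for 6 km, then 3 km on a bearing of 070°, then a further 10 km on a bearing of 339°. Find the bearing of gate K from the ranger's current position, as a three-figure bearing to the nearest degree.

143°

Leg 1 (255°, 6 km): east 6 sin 255° = -5.80, north 6 cos 255° = -1.55
Leg 2 (070°, 3 km): east 3 sin 70° = 2.82, north 3 cos 70° = 1.03
Leg 3 (339°, 10 km): east 10 sin 339° = -3.58, north 10 cos 339° = 9.34
Net displacement: -6.56 east, 8.81 north. Direction back to start is (6.56, -8.81): bearing = atan2(6.56, -8.81) mod 360° = 143.32° ≈ 143°.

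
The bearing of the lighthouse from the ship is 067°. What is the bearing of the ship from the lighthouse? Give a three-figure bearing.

247°

Back-bearing = 067° + 180° = 247°.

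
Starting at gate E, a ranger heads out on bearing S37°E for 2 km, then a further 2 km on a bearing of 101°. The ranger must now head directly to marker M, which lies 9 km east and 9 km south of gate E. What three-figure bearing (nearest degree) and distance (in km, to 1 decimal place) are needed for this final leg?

Leg 1 (S37°E, 2 km): east 2 sin 143° = 1.20, north 2 cos 143° = -1.60
Leg 2 (101°, 2 km): east 2 sin 101° = 1.96, north 2 cos 101° = -0.38
Current position: (3.17, -1.98). Target: (9, -9). Remaining: Δeast = 5.83, Δnorth = -7.02.
Bearing = atan2(5.83, -7.02) mod 360° = 140.28°; distance = √((5.83)² + (-7.02)²) = 9.128 km.

140°, 9.1 km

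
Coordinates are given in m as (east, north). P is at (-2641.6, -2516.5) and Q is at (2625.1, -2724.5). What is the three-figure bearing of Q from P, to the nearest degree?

092°

Δeast = 2625.1 − -2641.6 = 5266.70; Δnorth = -2724.5 − -2516.5 = -208.00.
Bearing = atan2(Δeast, Δnorth) mod 360° = 92.26° ≈ 092°.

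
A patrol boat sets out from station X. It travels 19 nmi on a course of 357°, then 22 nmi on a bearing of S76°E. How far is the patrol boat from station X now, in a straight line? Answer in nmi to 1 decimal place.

24.5 nmi

Leg 1 (357°, 19 nmi): east 19 sin 357° = -0.99, north 19 cos 357° = 18.97
Leg 2 (S76°E, 22 nmi): east 22 sin 104° = 21.35, north 22 cos 104° = -5.32
Net: 20.35 east, 13.65 north. Distance = √((20.35)² + (13.65)²) = 24.507 nmi.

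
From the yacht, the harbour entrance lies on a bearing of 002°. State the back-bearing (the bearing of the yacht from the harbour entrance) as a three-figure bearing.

182°

Back-bearing = 002° + 180° = 182°.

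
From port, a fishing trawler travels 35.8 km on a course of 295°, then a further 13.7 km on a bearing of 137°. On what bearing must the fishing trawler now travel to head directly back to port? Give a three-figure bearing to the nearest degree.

Leg 1 (295°, 35.8 km): east 35.8 sin 295° = -32.45, north 35.8 cos 295° = 15.13
Leg 2 (137°, 13.7 km): east 13.7 sin 137° = 9.34, north 13.7 cos 137° = -10.02
Net displacement: -23.10 east, 5.11 north. Direction back to start is (23.10, -5.11): bearing = atan2(23.10, -5.11) mod 360° = 102.47° ≈ 102°.

102°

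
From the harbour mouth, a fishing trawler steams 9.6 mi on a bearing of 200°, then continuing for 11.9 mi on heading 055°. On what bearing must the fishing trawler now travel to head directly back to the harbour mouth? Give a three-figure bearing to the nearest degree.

289°

Leg 1 (200°, 9.6 mi): east 9.6 sin 200° = -3.28, north 9.6 cos 200° = -9.02
Leg 2 (055°, 11.9 mi): east 11.9 sin 55° = 9.75, north 11.9 cos 55° = 6.83
Net displacement: 6.46 east, -2.20 north. Direction back to start is (-6.46, 2.20): bearing = atan2(-6.46, 2.20) mod 360° = 288.76° ≈ 289°.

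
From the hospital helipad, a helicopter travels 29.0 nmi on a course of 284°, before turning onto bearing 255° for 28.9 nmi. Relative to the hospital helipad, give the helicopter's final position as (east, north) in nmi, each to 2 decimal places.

Leg 1 (284°, 29.0 nmi): east 29.0 sin 284° = -28.14, north 29.0 cos 284° = 7.02
Leg 2 (255°, 28.9 nmi): east 28.9 sin 255° = -27.92, north 28.9 cos 255° = -7.48
Summing: -56.05 nmi east, -0.46 nmi north → (-56.05, -0.46).

(-56.05, -0.46)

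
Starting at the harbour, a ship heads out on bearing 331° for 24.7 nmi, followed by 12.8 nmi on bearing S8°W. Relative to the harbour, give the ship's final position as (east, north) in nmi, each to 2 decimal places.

(-13.76, 8.93)

Leg 1 (331°, 24.7 nmi): east 24.7 sin 331° = -11.97, north 24.7 cos 331° = 21.60
Leg 2 (S8°W, 12.8 nmi): east 12.8 sin 188° = -1.78, north 12.8 cos 188° = -12.68
Summing: -13.76 nmi east, 8.93 nmi north → (-13.76, 8.93).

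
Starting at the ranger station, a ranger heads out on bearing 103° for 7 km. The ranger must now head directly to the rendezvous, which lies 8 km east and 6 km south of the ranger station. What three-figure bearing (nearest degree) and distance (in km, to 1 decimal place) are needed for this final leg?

165°, 4.6 km

Leg 1 (103°, 7 km): east 7 sin 103° = 6.82, north 7 cos 103° = -1.57
Current position: (6.82, -1.57). Target: (8, -6). Remaining: Δeast = 1.18, Δnorth = -4.43.
Bearing = atan2(1.18, -4.43) mod 360° = 165.08°; distance = √((1.18)² + (-4.43)²) = 4.580 km.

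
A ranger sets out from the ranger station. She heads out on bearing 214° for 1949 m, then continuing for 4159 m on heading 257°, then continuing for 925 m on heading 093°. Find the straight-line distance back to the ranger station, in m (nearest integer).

4955 m

Leg 1 (214°, 1949 m): east 1949 sin 214° = -1089.87, north 1949 cos 214° = -1615.79
Leg 2 (257°, 4159 m): east 4159 sin 257° = -4052.41, north 4159 cos 257° = -935.57
Leg 3 (093°, 925 m): east 925 sin 93° = 923.73, north 925 cos 93° = -48.41
Net: -4218.54 east, -2599.78 north. Distance = √((-4218.54)² + (-2599.78)²) = 4955.292 m.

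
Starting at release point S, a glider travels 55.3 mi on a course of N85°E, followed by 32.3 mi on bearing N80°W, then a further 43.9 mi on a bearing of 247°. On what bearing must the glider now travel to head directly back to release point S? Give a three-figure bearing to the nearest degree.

Leg 1 (N85°E, 55.3 mi): east 55.3 sin 85° = 55.09, north 55.3 cos 85° = 4.82
Leg 2 (N80°W, 32.3 mi): east 32.3 sin 280° = -31.81, north 32.3 cos 280° = 5.61
Leg 3 (247°, 43.9 mi): east 43.9 sin 247° = -40.41, north 43.9 cos 247° = -17.15
Net displacement: -17.13 east, -6.72 north. Direction back to start is (17.13, 6.72): bearing = atan2(17.13, 6.72) mod 360° = 68.57° ≈ 069°.

069°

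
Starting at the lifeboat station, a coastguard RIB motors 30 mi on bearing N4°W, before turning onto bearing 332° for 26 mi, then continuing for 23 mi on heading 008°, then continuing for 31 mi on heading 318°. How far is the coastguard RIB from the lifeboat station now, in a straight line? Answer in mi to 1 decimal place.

103.7 mi

Leg 1 (N4°W, 30 mi): east 30 sin 356° = -2.09, north 30 cos 356° = 29.93
Leg 2 (332°, 26 mi): east 26 sin 332° = -12.21, north 26 cos 332° = 22.96
Leg 3 (008°, 23 mi): east 23 sin 8° = 3.20, north 23 cos 8° = 22.78
Leg 4 (318°, 31 mi): east 31 sin 318° = -20.74, north 31 cos 318° = 23.04
Net: -31.84 east, 98.70 north. Distance = √((-31.84)² + (98.70)²) = 103.706 mi.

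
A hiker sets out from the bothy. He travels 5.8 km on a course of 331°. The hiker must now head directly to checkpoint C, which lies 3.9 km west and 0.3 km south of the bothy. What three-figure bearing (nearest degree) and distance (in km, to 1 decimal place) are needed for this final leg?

Leg 1 (331°, 5.8 km): east 5.8 sin 331° = -2.81, north 5.8 cos 331° = 5.07
Current position: (-2.81, 5.07). Target: (-3.9, -0.3). Remaining: Δeast = -1.09, Δnorth = -5.37.
Bearing = atan2(-1.09, -5.37) mod 360° = 191.45°; distance = √((-1.09)² + (-5.37)²) = 5.482 km.

191°, 5.5 km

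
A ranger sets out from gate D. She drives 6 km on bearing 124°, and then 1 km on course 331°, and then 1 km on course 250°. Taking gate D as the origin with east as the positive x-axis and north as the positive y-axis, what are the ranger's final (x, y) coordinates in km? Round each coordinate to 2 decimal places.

Leg 1 (124°, 6 km): east 6 sin 124° = 4.97, north 6 cos 124° = -3.36
Leg 2 (331°, 1 km): east 1 sin 331° = -0.48, north 1 cos 331° = 0.87
Leg 3 (250°, 1 km): east 1 sin 250° = -0.94, north 1 cos 250° = -0.34
Summing: 3.55 km east, -2.82 km north → (3.55, -2.82).

(3.55, -2.82)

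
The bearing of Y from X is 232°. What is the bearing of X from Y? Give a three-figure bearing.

052°

Back-bearing = 232° − 180° = 052°.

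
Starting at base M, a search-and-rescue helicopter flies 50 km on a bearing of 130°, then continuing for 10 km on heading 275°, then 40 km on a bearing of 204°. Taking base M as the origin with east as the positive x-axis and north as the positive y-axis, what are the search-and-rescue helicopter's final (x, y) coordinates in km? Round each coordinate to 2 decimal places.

(12.07, -67.81)

Leg 1 (130°, 50 km): east 50 sin 130° = 38.30, north 50 cos 130° = -32.14
Leg 2 (275°, 10 km): east 10 sin 275° = -9.96, north 10 cos 275° = 0.87
Leg 3 (204°, 40 km): east 40 sin 204° = -16.27, north 40 cos 204° = -36.54
Summing: 12.07 km east, -67.81 km north → (12.07, -67.81).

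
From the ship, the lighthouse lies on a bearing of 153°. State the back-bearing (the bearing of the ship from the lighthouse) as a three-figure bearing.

333°

Back-bearing = 153° + 180° = 333°.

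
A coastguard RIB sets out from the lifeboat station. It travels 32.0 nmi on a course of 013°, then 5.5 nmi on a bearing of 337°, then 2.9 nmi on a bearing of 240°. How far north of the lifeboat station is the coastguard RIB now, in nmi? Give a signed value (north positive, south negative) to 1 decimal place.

34.8 nmi

Leg 1 (013°, 32.0 nmi): east 32.0 sin 13° = 7.20, north 32.0 cos 13° = 31.18
Leg 2 (337°, 5.5 nmi): east 5.5 sin 337° = -2.15, north 5.5 cos 337° = 5.06
Leg 3 (240°, 2.9 nmi): east 2.9 sin 240° = -2.51, north 2.9 cos 240° = -1.45
Net north component: 34.79 nmi.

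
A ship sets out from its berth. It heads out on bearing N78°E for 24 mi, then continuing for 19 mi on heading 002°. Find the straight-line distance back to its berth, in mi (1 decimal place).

Leg 1 (N78°E, 24 mi): east 24 sin 78° = 23.48, north 24 cos 78° = 4.99
Leg 2 (002°, 19 mi): east 19 sin 2° = 0.66, north 19 cos 2° = 18.99
Net: 24.14 east, 23.98 north. Distance = √((24.14)² + (23.98)²) = 34.024 mi.

34.0 mi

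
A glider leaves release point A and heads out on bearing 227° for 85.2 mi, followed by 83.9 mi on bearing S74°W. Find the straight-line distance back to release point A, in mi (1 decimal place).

Leg 1 (227°, 85.2 mi): east 85.2 sin 227° = -62.31, north 85.2 cos 227° = -58.11
Leg 2 (S74°W, 83.9 mi): east 83.9 sin 254° = -80.65, north 83.9 cos 254° = -23.13
Net: -142.96 east, -81.23 north. Distance = √((-142.96)² + (-81.23)²) = 164.428 mi.

164.4 mi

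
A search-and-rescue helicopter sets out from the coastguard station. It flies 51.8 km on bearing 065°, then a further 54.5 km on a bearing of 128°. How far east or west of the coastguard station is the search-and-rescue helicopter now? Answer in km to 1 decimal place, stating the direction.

89.9 km east

Leg 1 (065°, 51.8 km): east 51.8 sin 65° = 46.95, north 51.8 cos 65° = 21.89
Leg 2 (128°, 54.5 km): east 54.5 sin 128° = 42.95, north 54.5 cos 128° = -33.55
Net east component: 89.89 km.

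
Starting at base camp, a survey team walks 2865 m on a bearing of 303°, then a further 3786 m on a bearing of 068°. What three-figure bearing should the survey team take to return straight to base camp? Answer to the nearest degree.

200°

Leg 1 (303°, 2865 m): east 2865 sin 303° = -2402.79, north 2865 cos 303° = 1560.39
Leg 2 (068°, 3786 m): east 3786 sin 68° = 3510.32, north 3786 cos 68° = 1418.26
Net displacement: 1107.53 east, 2978.65 north. Direction back to start is (-1107.53, -2978.65): bearing = atan2(-1107.53, -2978.65) mod 360° = 200.40° ≈ 200°.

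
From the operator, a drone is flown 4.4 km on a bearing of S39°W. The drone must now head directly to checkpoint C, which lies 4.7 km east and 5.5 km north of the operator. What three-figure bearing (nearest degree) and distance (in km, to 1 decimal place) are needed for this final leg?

Leg 1 (S39°W, 4.4 km): east 4.4 sin 219° = -2.77, north 4.4 cos 219° = -3.42
Current position: (-2.77, -3.42). Target: (4.7, 5.5). Remaining: Δeast = 7.47, Δnorth = 8.92.
Bearing = atan2(7.47, 8.92) mod 360° = 39.94°; distance = √((7.47)² + (8.92)²) = 11.634 km.

040°, 11.6 km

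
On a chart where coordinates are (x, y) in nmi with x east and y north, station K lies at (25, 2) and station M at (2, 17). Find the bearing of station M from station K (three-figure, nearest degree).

303°

Δeast = 2 − 25 = -23.00; Δnorth = 17 − 2 = 15.00.
Bearing = atan2(Δeast, Δnorth) mod 360° = 303.11° ≈ 303°.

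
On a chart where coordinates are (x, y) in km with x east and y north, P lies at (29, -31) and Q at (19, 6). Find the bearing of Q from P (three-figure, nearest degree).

345°

Δeast = 19 − 29 = -10.00; Δnorth = 6 − -31 = 37.00.
Bearing = atan2(Δeast, Δnorth) mod 360° = 344.88° ≈ 345°.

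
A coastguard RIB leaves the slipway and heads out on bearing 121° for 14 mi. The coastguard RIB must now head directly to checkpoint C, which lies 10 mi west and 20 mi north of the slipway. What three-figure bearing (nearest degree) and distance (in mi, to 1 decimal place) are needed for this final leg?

Leg 1 (121°, 14 mi): east 14 sin 121° = 12.00, north 14 cos 121° = -7.21
Current position: (12.00, -7.21). Target: (-10, 20). Remaining: Δeast = -22.00, Δnorth = 27.21.
Bearing = atan2(-22.00, 27.21) mod 360° = 321.04°; distance = √((-22.00)² + (27.21)²) = 34.992 mi.

321°, 35.0 mi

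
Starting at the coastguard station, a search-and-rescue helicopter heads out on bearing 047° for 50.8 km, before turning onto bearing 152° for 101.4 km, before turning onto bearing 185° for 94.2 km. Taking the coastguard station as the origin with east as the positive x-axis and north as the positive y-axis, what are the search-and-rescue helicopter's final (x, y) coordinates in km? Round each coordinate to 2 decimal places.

Leg 1 (047°, 50.8 km): east 50.8 sin 47° = 37.15, north 50.8 cos 47° = 34.65
Leg 2 (152°, 101.4 km): east 101.4 sin 152° = 47.60, north 101.4 cos 152° = -89.53
Leg 3 (185°, 94.2 km): east 94.2 sin 185° = -8.21, north 94.2 cos 185° = -93.84
Summing: 76.55 km east, -148.73 km north → (76.55, -148.73).

(76.55, -148.73)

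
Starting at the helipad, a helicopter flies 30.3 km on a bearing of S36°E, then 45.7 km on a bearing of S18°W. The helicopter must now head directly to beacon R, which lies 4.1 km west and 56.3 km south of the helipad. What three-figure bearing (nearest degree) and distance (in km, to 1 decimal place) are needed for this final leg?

Leg 1 (S36°E, 30.3 km): east 30.3 sin 144° = 17.81, north 30.3 cos 144° = -24.51
Leg 2 (S18°W, 45.7 km): east 45.7 sin 198° = -14.12, north 45.7 cos 198° = -43.46
Current position: (3.69, -67.98). Target: (-4.1, -56.3). Remaining: Δeast = -7.79, Δnorth = 11.68.
Bearing = atan2(-7.79, 11.68) mod 360° = 326.30°; distance = √((-7.79)² + (11.68)²) = 14.035 km.

326°, 14.0 km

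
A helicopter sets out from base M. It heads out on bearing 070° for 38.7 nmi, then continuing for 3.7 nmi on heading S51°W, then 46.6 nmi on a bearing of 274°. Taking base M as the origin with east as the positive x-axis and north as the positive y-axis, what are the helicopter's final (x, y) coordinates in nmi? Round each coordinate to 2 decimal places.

(-13.00, 14.16)

Leg 1 (070°, 38.7 nmi): east 38.7 sin 70° = 36.37, north 38.7 cos 70° = 13.24
Leg 2 (S51°W, 3.7 nmi): east 3.7 sin 231° = -2.88, north 3.7 cos 231° = -2.33
Leg 3 (274°, 46.6 nmi): east 46.6 sin 274° = -46.49, north 46.6 cos 274° = 3.25
Summing: -13.00 nmi east, 14.16 nmi north → (-13.00, 14.16).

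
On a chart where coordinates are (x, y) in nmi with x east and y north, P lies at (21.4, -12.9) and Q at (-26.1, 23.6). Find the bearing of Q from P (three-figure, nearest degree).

Δeast = -26.1 − 21.4 = -47.50; Δnorth = 23.6 − -12.9 = 36.50.
Bearing = atan2(Δeast, Δnorth) mod 360° = 307.54° ≈ 308°.

308°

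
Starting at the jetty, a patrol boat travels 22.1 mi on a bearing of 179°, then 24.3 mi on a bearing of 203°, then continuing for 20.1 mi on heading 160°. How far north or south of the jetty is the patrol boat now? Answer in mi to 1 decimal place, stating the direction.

Leg 1 (179°, 22.1 mi): east 22.1 sin 179° = 0.39, north 22.1 cos 179° = -22.10
Leg 2 (203°, 24.3 mi): east 24.3 sin 203° = -9.49, north 24.3 cos 203° = -22.37
Leg 3 (160°, 20.1 mi): east 20.1 sin 160° = 6.87, north 20.1 cos 160° = -18.89
Net north component: -63.35 mi.

63.4 mi south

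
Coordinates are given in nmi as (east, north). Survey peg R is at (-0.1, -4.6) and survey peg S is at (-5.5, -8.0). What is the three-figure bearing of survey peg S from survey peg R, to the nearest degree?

Δeast = -5.5 − -0.1 = -5.40; Δnorth = -8.0 − -4.6 = -3.40.
Bearing = atan2(Δeast, Δnorth) mod 360° = 237.80° ≈ 238°.

238°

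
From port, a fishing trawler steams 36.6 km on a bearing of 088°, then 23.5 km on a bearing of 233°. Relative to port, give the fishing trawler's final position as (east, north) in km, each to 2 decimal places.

(17.81, -12.87)

Leg 1 (088°, 36.6 km): east 36.6 sin 88° = 36.58, north 36.6 cos 88° = 1.28
Leg 2 (233°, 23.5 km): east 23.5 sin 233° = -18.77, north 23.5 cos 233° = -14.14
Summing: 17.81 km east, -12.87 km north → (17.81, -12.87).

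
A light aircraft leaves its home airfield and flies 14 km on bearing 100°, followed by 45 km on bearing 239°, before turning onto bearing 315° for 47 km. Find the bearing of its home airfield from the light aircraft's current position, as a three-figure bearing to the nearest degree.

Leg 1 (100°, 14 km): east 14 sin 100° = 13.79, north 14 cos 100° = -2.43
Leg 2 (239°, 45 km): east 45 sin 239° = -38.57, north 45 cos 239° = -23.18
Leg 3 (315°, 47 km): east 47 sin 315° = -33.23, north 47 cos 315° = 33.23
Net displacement: -58.02 east, 7.63 north. Direction back to start is (58.02, -7.63): bearing = atan2(58.02, -7.63) mod 360° = 97.49° ≈ 097°.

097°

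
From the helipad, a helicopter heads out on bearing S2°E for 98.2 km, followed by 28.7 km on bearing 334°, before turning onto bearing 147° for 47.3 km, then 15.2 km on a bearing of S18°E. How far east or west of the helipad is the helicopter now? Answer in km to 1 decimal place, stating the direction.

Leg 1 (S2°E, 98.2 km): east 98.2 sin 178° = 3.43, north 98.2 cos 178° = -98.14
Leg 2 (334°, 28.7 km): east 28.7 sin 334° = -12.58, north 28.7 cos 334° = 25.80
Leg 3 (147°, 47.3 km): east 47.3 sin 147° = 25.76, north 47.3 cos 147° = -39.67
Leg 4 (S18°E, 15.2 km): east 15.2 sin 162° = 4.70, north 15.2 cos 162° = -14.46
Net east component: 21.30 km.

21.3 km east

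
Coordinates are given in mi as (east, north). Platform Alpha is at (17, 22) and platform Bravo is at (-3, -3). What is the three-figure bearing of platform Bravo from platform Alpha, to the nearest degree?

219°

Δeast = -3 − 17 = -20.00; Δnorth = -3 − 22 = -25.00.
Bearing = atan2(Δeast, Δnorth) mod 360° = 218.66° ≈ 219°.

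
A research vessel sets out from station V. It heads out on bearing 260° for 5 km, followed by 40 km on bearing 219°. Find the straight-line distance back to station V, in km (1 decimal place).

43.9 km

Leg 1 (260°, 5 km): east 5 sin 260° = -4.92, north 5 cos 260° = -0.87
Leg 2 (219°, 40 km): east 40 sin 219° = -25.17, north 40 cos 219° = -31.09
Net: -30.10 east, -31.95 north. Distance = √((-30.10)² + (-31.95)²) = 43.896 km.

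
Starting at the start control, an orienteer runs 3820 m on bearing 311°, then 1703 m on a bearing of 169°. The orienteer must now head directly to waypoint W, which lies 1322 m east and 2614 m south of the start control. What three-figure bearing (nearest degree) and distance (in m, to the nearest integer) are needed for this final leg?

Leg 1 (311°, 3820 m): east 3820 sin 311° = -2882.99, north 3820 cos 311° = 2506.15
Leg 2 (169°, 1703 m): east 1703 sin 169° = 324.95, north 1703 cos 169° = -1671.71
Current position: (-2558.04, 834.43). Target: (1322, -2614). Remaining: Δeast = 3880.04, Δnorth = -3448.43.
Bearing = atan2(3880.04, -3448.43) mod 360° = 131.63°; distance = √((3880.04)² + (-3448.43)²) = 5190.995 m.

132°, 5191 m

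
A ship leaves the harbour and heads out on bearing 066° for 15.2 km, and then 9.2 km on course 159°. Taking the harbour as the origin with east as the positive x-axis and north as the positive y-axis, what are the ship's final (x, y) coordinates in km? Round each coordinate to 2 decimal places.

(17.18, -2.41)

Leg 1 (066°, 15.2 km): east 15.2 sin 66° = 13.89, north 15.2 cos 66° = 6.18
Leg 2 (159°, 9.2 km): east 9.2 sin 159° = 3.30, north 9.2 cos 159° = -8.59
Summing: 17.18 km east, -2.41 km north → (17.18, -2.41).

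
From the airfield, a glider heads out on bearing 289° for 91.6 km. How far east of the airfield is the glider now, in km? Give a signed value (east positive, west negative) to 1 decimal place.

Leg 1 (289°, 91.6 km): east 91.6 sin 289° = -86.61, north 91.6 cos 289° = 29.82
Net east component: -86.61 km.

-86.6 km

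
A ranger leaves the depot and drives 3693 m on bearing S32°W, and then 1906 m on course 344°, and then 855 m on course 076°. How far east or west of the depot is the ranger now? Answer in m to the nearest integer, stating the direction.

1653 m west

Leg 1 (S32°W, 3693 m): east 3693 sin 212° = -1956.99, north 3693 cos 212° = -3131.84
Leg 2 (344°, 1906 m): east 1906 sin 344° = -525.36, north 1906 cos 344° = 1832.16
Leg 3 (076°, 855 m): east 855 sin 76° = 829.60, north 855 cos 76° = 206.84
Net east component: -1652.75 m.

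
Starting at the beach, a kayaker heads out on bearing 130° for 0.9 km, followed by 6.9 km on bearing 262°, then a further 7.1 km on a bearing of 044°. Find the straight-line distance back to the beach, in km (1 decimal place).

Leg 1 (130°, 0.9 km): east 0.9 sin 130° = 0.69, north 0.9 cos 130° = -0.58
Leg 2 (262°, 6.9 km): east 6.9 sin 262° = -6.83, north 6.9 cos 262° = -0.96
Leg 3 (044°, 7.1 km): east 7.1 sin 44° = 4.93, north 7.1 cos 44° = 5.11
Net: -1.21 east, 3.57 north. Distance = √((-1.21)² + (3.57)²) = 3.768 km.

3.8 km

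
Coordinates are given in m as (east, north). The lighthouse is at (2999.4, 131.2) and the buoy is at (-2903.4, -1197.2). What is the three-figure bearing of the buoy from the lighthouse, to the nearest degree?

Δeast = -2903.4 − 2999.4 = -5902.80; Δnorth = -1197.2 − 131.2 = -1328.40.
Bearing = atan2(Δeast, Δnorth) mod 360° = 257.32° ≈ 257°.

257°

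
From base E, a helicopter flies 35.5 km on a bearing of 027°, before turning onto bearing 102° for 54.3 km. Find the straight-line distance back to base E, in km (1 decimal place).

72.2 km

Leg 1 (027°, 35.5 km): east 35.5 sin 27° = 16.12, north 35.5 cos 27° = 31.63
Leg 2 (102°, 54.3 km): east 54.3 sin 102° = 53.11, north 54.3 cos 102° = -11.29
Net: 69.23 east, 20.34 north. Distance = √((69.23)² + (20.34)²) = 72.157 km.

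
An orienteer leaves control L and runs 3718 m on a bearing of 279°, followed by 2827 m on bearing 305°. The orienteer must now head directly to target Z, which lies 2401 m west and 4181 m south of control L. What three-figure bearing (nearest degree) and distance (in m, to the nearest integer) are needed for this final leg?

151°, 7323 m

Leg 1 (279°, 3718 m): east 3718 sin 279° = -3672.23, north 3718 cos 279° = 581.62
Leg 2 (305°, 2827 m): east 2827 sin 305° = -2315.74, north 2827 cos 305° = 1621.50
Current position: (-5987.97, 2203.12). Target: (-2401, -4181). Remaining: Δeast = 3586.97, Δnorth = -6384.12.
Bearing = atan2(3586.97, -6384.12) mod 360° = 150.67°; distance = √((3586.97)² + (-6384.12)²) = 7322.799 m.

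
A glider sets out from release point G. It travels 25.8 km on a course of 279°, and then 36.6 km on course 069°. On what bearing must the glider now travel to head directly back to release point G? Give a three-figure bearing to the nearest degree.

207°

Leg 1 (279°, 25.8 km): east 25.8 sin 279° = -25.48, north 25.8 cos 279° = 4.04
Leg 2 (069°, 36.6 km): east 36.6 sin 69° = 34.17, north 36.6 cos 69° = 13.12
Net displacement: 8.69 east, 17.15 north. Direction back to start is (-8.69, -17.15): bearing = atan2(-8.69, -17.15) mod 360° = 206.86° ≈ 207°.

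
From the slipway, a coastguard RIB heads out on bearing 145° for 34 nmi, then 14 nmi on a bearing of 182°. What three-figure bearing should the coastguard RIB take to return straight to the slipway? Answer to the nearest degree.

336°

Leg 1 (145°, 34 nmi): east 34 sin 145° = 19.50, north 34 cos 145° = -27.85
Leg 2 (182°, 14 nmi): east 14 sin 182° = -0.49, north 14 cos 182° = -13.99
Net displacement: 19.01 east, -41.84 north. Direction back to start is (-19.01, 41.84): bearing = atan2(-19.01, 41.84) mod 360° = 335.56° ≈ 336°.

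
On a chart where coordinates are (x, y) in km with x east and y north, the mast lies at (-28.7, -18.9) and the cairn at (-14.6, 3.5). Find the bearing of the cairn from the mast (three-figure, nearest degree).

032°

Δeast = -14.6 − -28.7 = 14.10; Δnorth = 3.5 − -18.9 = 22.40.
Bearing = atan2(Δeast, Δnorth) mod 360° = 32.19° ≈ 032°.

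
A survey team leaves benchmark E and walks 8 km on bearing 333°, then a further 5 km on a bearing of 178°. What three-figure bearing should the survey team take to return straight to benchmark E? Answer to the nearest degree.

Leg 1 (333°, 8 km): east 8 sin 333° = -3.63, north 8 cos 333° = 7.13
Leg 2 (178°, 5 km): east 5 sin 178° = 0.17, north 5 cos 178° = -5.00
Net displacement: -3.46 east, 2.13 north. Direction back to start is (3.46, -2.13): bearing = atan2(3.46, -2.13) mod 360° = 121.65° ≈ 122°.

122°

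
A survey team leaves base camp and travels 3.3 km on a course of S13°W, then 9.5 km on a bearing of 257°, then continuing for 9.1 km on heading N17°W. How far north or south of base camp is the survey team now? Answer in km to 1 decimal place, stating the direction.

3.3 km north

Leg 1 (S13°W, 3.3 km): east 3.3 sin 193° = -0.74, north 3.3 cos 193° = -3.22
Leg 2 (257°, 9.5 km): east 9.5 sin 257° = -9.26, north 9.5 cos 257° = -2.14
Leg 3 (N17°W, 9.1 km): east 9.1 sin 343° = -2.66, north 9.1 cos 343° = 8.70
Net north component: 3.35 km.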